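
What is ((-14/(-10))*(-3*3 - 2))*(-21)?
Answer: 1617/5 ≈ 323.40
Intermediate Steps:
((-14/(-10))*(-3*3 - 2))*(-21) = ((-14*(-⅒))*(-9 - 2))*(-21) = ((7/5)*(-11))*(-21) = -77/5*(-21) = 1617/5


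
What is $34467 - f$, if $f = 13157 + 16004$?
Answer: $5306$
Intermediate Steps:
$f = 29161$
$34467 - f = 34467 - 29161 = 5306$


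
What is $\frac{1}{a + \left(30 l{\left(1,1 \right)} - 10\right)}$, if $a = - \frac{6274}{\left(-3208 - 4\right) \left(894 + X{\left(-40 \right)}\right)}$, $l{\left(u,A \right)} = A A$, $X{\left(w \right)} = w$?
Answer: $\frac{1371524}{27433617} \approx 0.049994$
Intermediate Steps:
$l{\left(u,A \right)} = A^{2}$
$a = \frac{3137}{1371524}$ ($a = - \frac{6274}{\left(-3208 - 4\right) \left(894 - 40\right)} = - \frac{6274}{\left(-3212\right) 854} = - \frac{6274}{-2743048} = \left(-6274\right) \left(- \frac{1}{2743048}\right) = \frac{3137}{1371524} \approx 0.0022872$)
$\frac{1}{a + \left(30 l{\left(1,1 \right)} - 10\right)} = \frac{1}{\frac{3137}{1371524} - \left(10 - 30 \cdot 1^{2}\right)} = \frac{1}{\frac{3137}{1371524} + \left(30 \cdot 1 - 10\right)} = \frac{1}{\frac{3137}{1371524} + \left(30 - 10\right)} = \frac{1}{\frac{3137}{1371524} + 20} = \frac{1}{\frac{27433617}{1371524}} = \frac{1371524}{27433617}$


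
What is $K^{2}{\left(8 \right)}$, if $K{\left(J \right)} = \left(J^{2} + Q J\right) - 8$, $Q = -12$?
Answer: $1600$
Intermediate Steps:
$K{\left(J \right)} = -8 + J^{2} - 12 J$ ($K{\left(J \right)} = \left(J^{2} - 12 J\right) - 8 = -8 + J^{2} - 12 J$)
$K^{2}{\left(8 \right)} = \left(-8 + 8^{2} - 96\right)^{2} = \left(-8 + 64 - 96\right)^{2} = \left(-40\right)^{2} = 1600$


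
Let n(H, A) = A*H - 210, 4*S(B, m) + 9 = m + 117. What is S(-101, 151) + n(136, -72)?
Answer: -39749/4 ≈ -9937.3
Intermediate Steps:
S(B, m) = 27 + m/4 (S(B, m) = -9/4 + (m + 117)/4 = -9/4 + (117 + m)/4 = -9/4 + (117/4 + m/4) = 27 + m/4)
n(H, A) = -210 + A*H
S(-101, 151) + n(136, -72) = (27 + (¼)*151) + (-210 - 72*136) = (27 + 151/4) + (-210 - 9792) = 259/4 - 10002 = -39749/4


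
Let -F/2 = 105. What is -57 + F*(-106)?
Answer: 22203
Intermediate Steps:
F = -210 (F = -2*105 = -210)
-57 + F*(-106) = -57 - 210*(-106) = -57 + 22260 = 22203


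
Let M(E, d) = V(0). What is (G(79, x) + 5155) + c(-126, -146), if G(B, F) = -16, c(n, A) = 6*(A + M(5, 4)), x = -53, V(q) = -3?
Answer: 4245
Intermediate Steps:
M(E, d) = -3
c(n, A) = -18 + 6*A (c(n, A) = 6*(A - 3) = 6*(-3 + A) = -18 + 6*A)
(G(79, x) + 5155) + c(-126, -146) = (-16 + 5155) + (-18 + 6*(-146)) = 5139 + (-18 - 876) = 5139 - 894 = 4245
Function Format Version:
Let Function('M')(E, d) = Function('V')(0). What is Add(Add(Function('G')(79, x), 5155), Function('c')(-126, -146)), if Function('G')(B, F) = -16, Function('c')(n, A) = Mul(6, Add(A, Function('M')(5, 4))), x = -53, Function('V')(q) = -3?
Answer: 4245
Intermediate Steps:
Function('M')(E, d) = -3
Function('c')(n, A) = Add(-18, Mul(6, A)) (Function('c')(n, A) = Mul(6, Add(A, -3)) = Mul(6, Add(-3, A)) = Add(-18, Mul(6, A)))
Add(Add(Function('G')(79, x), 5155), Function('c')(-126, -146)) = Add(Add(-16, 5155), Add(-18, Mul(6, -146))) = Add(5139, Add(-18, -876)) = Add(5139, -894) = 4245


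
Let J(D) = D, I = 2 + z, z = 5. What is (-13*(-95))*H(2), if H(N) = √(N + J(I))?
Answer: 3705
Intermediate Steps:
I = 7 (I = 2 + 5 = 7)
H(N) = √(7 + N) (H(N) = √(N + 7) = √(7 + N))
(-13*(-95))*H(2) = (-13*(-95))*√(7 + 2) = 1235*√9 = 1235*3 = 3705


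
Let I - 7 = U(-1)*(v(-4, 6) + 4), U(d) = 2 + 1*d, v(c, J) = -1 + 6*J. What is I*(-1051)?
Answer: -48346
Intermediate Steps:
U(d) = 2 + d
I = 46 (I = 7 + (2 - 1)*((-1 + 6*6) + 4) = 7 + 1*((-1 + 36) + 4) = 7 + 1*(35 + 4) = 7 + 1*39 = 7 + 39 = 46)
I*(-1051) = 46*(-1051) = -48346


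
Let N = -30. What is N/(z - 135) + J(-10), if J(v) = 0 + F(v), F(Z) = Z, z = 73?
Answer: -295/31 ≈ -9.5161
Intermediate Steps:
J(v) = v (J(v) = 0 + v = v)
N/(z - 135) + J(-10) = -30/(73 - 135) - 10 = -30/(-62) - 10 = -1/62*(-30) - 10 = 15/31 - 10 = -295/31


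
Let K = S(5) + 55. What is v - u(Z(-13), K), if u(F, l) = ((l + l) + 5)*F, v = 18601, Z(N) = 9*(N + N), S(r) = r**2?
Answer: 57211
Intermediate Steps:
Z(N) = 18*N (Z(N) = 9*(2*N) = 18*N)
K = 80 (K = 5**2 + 55 = 25 + 55 = 80)
u(F, l) = F*(5 + 2*l) (u(F, l) = (2*l + 5)*F = (5 + 2*l)*F = F*(5 + 2*l))
v - u(Z(-13), K) = 18601 - 18*(-13)*(5 + 2*80) = 18601 - (-234)*(5 + 160) = 18601 - (-234)*165 = 18601 - 1*(-38610) = 18601 + 38610 = 57211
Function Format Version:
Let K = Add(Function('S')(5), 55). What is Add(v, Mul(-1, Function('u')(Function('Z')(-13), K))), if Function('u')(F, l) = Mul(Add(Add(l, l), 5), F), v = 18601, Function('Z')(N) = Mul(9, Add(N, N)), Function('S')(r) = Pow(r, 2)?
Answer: 57211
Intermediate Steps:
Function('Z')(N) = Mul(18, N) (Function('Z')(N) = Mul(9, Mul(2, N)) = Mul(18, N))
K = 80 (K = Add(Pow(5, 2), 55) = Add(25, 55) = 80)
Function('u')(F, l) = Mul(F, Add(5, Mul(2, l))) (Function('u')(F, l) = Mul(Add(Mul(2, l), 5), F) = Mul(Add(5, Mul(2, l)), F) = Mul(F, Add(5, Mul(2, l))))
Add(v, Mul(-1, Function('u')(Function('Z')(-13), K))) = Add(18601, Mul(-1, Mul(Mul(18, -13), Add(5, Mul(2, 80))))) = Add(18601, Mul(-1, Mul(-234, Add(5, 160)))) = Add(18601, Mul(-1, Mul(-234, 165))) = Add(18601, Mul(-1, -38610)) = Add(18601, 38610) = 57211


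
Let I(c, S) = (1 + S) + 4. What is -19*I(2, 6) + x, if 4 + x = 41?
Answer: -172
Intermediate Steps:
x = 37 (x = -4 + 41 = 37)
I(c, S) = 5 + S
-19*I(2, 6) + x = -19*(5 + 6) + 37 = -19*11 + 37 = -209 + 37 = -172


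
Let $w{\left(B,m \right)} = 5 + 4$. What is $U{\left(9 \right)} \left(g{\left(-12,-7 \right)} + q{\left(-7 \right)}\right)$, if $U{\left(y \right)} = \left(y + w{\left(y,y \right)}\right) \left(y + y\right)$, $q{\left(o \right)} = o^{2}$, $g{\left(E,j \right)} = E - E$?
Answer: $15876$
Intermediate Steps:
$w{\left(B,m \right)} = 9$
$g{\left(E,j \right)} = 0$
$U{\left(y \right)} = 2 y \left(9 + y\right)$ ($U{\left(y \right)} = \left(y + 9\right) \left(y + y\right) = \left(9 + y\right) 2 y = 2 y \left(9 + y\right)$)
$U{\left(9 \right)} \left(g{\left(-12,-7 \right)} + q{\left(-7 \right)}\right) = 2 \cdot 9 \left(9 + 9\right) \left(0 + \left(-7\right)^{2}\right) = 2 \cdot 9 \cdot 18 \left(0 + 49\right) = 324 \cdot 49 = 15876$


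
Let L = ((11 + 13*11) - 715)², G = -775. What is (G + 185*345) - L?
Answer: -251671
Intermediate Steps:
L = 314721 (L = ((11 + 143) - 715)² = (154 - 715)² = (-561)² = 314721)
(G + 185*345) - L = (-775 + 185*345) - 1*314721 = (-775 + 63825) - 314721 = 63050 - 314721 = -251671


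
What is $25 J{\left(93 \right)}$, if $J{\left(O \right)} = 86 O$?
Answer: $199950$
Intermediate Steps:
$25 J{\left(93 \right)} = 25 \cdot 86 \cdot 93 = 25 \cdot 7998 = 199950$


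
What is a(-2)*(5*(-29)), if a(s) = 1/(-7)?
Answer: 145/7 ≈ 20.714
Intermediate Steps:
a(s) = -⅐
a(-2)*(5*(-29)) = -5*(-29)/7 = -⅐*(-145) = 145/7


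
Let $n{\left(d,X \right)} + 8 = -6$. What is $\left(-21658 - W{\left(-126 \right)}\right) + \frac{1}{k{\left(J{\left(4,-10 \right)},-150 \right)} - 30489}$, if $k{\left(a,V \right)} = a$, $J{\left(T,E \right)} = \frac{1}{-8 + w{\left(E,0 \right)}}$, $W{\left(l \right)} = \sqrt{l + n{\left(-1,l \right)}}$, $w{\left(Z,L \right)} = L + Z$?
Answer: $- \frac{11885975392}{548803} - 2 i \sqrt{35} \approx -21658.0 - 11.832 i$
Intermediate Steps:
$n{\left(d,X \right)} = -14$ ($n{\left(d,X \right)} = -8 - 6 = -14$)
$W{\left(l \right)} = \sqrt{-14 + l}$ ($W{\left(l \right)} = \sqrt{l - 14} = \sqrt{-14 + l}$)
$J{\left(T,E \right)} = \frac{1}{-8 + E}$ ($J{\left(T,E \right)} = \frac{1}{-8 + \left(0 + E\right)} = \frac{1}{-8 + E}$)
$\left(-21658 - W{\left(-126 \right)}\right) + \frac{1}{k{\left(J{\left(4,-10 \right)},-150 \right)} - 30489} = \left(-21658 - \sqrt{-14 - 126}\right) + \frac{1}{\frac{1}{-8 - 10} - 30489} = \left(-21658 - \sqrt{-140}\right) + \frac{1}{\frac{1}{-18} - 30489} = \left(-21658 - 2 i \sqrt{35}\right) + \frac{1}{- \frac{1}{18} - 30489} = \left(-21658 - 2 i \sqrt{35}\right) + \frac{1}{- \frac{548803}{18}} = \left(-21658 - 2 i \sqrt{35}\right) - \frac{18}{548803} = - \frac{11885975392}{548803} - 2 i \sqrt{35}$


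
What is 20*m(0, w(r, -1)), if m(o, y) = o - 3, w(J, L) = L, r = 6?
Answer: -60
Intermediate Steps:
m(o, y) = -3 + o
20*m(0, w(r, -1)) = 20*(-3 + 0) = 20*(-3) = -60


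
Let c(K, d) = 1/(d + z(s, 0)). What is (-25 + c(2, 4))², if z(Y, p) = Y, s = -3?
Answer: 576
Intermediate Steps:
c(K, d) = 1/(-3 + d) (c(K, d) = 1/(d - 3) = 1/(-3 + d))
(-25 + c(2, 4))² = (-25 + 1/(-3 + 4))² = (-25 + 1/1)² = (-25 + 1)² = (-24)² = 576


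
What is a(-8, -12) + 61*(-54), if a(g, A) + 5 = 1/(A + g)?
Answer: -65981/20 ≈ -3299.1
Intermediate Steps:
a(g, A) = -5 + 1/(A + g)
a(-8, -12) + 61*(-54) = (1 - 5*(-12) - 5*(-8))/(-12 - 8) + 61*(-54) = (1 + 60 + 40)/(-20) - 3294 = -1/20*101 - 3294 = -101/20 - 3294 = -65981/20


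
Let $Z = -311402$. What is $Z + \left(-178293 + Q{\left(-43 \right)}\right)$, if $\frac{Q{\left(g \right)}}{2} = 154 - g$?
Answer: $-489301$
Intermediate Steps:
$Q{\left(g \right)} = 308 - 2 g$ ($Q{\left(g \right)} = 2 \left(154 - g\right) = 308 - 2 g$)
$Z + \left(-178293 + Q{\left(-43 \right)}\right) = -311402 + \left(-178293 + \left(308 - -86\right)\right) = -311402 + \left(-178293 + \left(308 + 86\right)\right) = -311402 + \left(-178293 + 394\right) = -311402 - 177899 = -489301$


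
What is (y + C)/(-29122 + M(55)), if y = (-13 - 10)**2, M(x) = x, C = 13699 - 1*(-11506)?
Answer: -8578/9689 ≈ -0.88533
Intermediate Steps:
C = 25205 (C = 13699 + 11506 = 25205)
y = 529 (y = (-23)**2 = 529)
(y + C)/(-29122 + M(55)) = (529 + 25205)/(-29122 + 55) = 25734/(-29067) = 25734*(-1/29067) = -8578/9689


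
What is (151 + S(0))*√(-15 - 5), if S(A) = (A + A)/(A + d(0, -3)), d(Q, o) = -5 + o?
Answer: 302*I*√5 ≈ 675.29*I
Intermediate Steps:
S(A) = 2*A/(-8 + A) (S(A) = (A + A)/(A + (-5 - 3)) = (2*A)/(A - 8) = (2*A)/(-8 + A) = 2*A/(-8 + A))
(151 + S(0))*√(-15 - 5) = (151 + 2*0/(-8 + 0))*√(-15 - 5) = (151 + 2*0/(-8))*√(-20) = (151 + 2*0*(-⅛))*(2*I*√5) = (151 + 0)*(2*I*√5) = 151*(2*I*√5) = 302*I*√5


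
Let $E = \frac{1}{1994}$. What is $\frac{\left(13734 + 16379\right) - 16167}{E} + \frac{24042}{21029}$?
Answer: $\frac{584781269438}{21029} \approx 2.7808 \cdot 10^{7}$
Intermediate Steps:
$E = \frac{1}{1994} \approx 0.0005015$
$\frac{\left(13734 + 16379\right) - 16167}{E} + \frac{24042}{21029} = \left(\left(13734 + 16379\right) - 16167\right) \frac{1}{\frac{1}{1994}} + \frac{24042}{21029} = \left(30113 - 16167\right) 1994 + 24042 \cdot \frac{1}{21029} = 13946 \cdot 1994 + \frac{24042}{21029} = 27808324 + \frac{24042}{21029} = \frac{584781269438}{21029}$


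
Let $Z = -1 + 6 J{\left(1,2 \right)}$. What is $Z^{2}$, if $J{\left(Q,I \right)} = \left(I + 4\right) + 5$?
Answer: $4225$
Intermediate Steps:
$J{\left(Q,I \right)} = 9 + I$ ($J{\left(Q,I \right)} = \left(4 + I\right) + 5 = 9 + I$)
$Z = 65$ ($Z = -1 + 6 \left(9 + 2\right) = -1 + 6 \cdot 11 = -1 + 66 = 65$)
$Z^{2} = 65^{2} = 4225$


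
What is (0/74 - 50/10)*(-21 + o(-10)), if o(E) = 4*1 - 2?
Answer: 95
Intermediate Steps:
o(E) = 2 (o(E) = 4 - 2 = 2)
(0/74 - 50/10)*(-21 + o(-10)) = (0/74 - 50/10)*(-21 + 2) = (0*(1/74) - 50*1/10)*(-19) = (0 - 5)*(-19) = -5*(-19) = 95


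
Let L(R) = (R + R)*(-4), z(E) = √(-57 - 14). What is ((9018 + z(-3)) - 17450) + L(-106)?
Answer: -7584 + I*√71 ≈ -7584.0 + 8.4261*I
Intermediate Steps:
z(E) = I*√71 (z(E) = √(-71) = I*√71)
L(R) = -8*R (L(R) = (2*R)*(-4) = -8*R)
((9018 + z(-3)) - 17450) + L(-106) = ((9018 + I*√71) - 17450) - 8*(-106) = (-8432 + I*√71) + 848 = -7584 + I*√71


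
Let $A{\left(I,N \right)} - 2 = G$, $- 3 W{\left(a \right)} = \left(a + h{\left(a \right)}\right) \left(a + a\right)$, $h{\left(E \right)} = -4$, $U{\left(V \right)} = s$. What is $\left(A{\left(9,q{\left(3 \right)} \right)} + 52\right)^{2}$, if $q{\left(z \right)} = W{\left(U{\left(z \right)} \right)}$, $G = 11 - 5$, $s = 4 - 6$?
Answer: $3600$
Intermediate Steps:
$s = -2$ ($s = 4 - 6 = -2$)
$G = 6$ ($G = 11 - 5 = 6$)
$U{\left(V \right)} = -2$
$W{\left(a \right)} = - \frac{2 a \left(-4 + a\right)}{3}$ ($W{\left(a \right)} = - \frac{\left(a - 4\right) \left(a + a\right)}{3} = - \frac{\left(-4 + a\right) 2 a}{3} = - \frac{2 a \left(-4 + a\right)}{3}$)
$q{\left(z \right)} = -8$ ($q{\left(z \right)} = \frac{2}{3} \left(-2\right) \left(4 - -2\right) = \frac{2}{3} \left(-2\right) \left(4 + 2\right) = \frac{2}{3} \left(-2\right) 6 = -8$)
$A{\left(I,N \right)} = 8$ ($A{\left(I,N \right)} = 2 + 6 = 8$)
$\left(A{\left(9,q{\left(3 \right)} \right)} + 52\right)^{2} = \left(8 + 52\right)^{2} = 60^{2} = 3600$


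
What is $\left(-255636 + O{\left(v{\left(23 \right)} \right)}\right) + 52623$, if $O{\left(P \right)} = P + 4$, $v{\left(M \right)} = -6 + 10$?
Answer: $-203005$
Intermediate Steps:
$v{\left(M \right)} = 4$
$O{\left(P \right)} = 4 + P$
$\left(-255636 + O{\left(v{\left(23 \right)} \right)}\right) + 52623 = \left(-255636 + \left(4 + 4\right)\right) + 52623 = \left(-255636 + 8\right) + 52623 = -255628 + 52623 = -203005$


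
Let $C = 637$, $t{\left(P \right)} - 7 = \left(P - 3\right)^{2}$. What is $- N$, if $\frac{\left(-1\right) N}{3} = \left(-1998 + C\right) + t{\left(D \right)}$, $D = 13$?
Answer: $-3762$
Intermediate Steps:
$t{\left(P \right)} = 7 + \left(-3 + P\right)^{2}$ ($t{\left(P \right)} = 7 + \left(P - 3\right)^{2} = 7 + \left(-3 + P\right)^{2}$)
$N = 3762$ ($N = - 3 \left(\left(-1998 + 637\right) + \left(7 + \left(-3 + 13\right)^{2}\right)\right) = - 3 \left(-1361 + \left(7 + 10^{2}\right)\right) = - 3 \left(-1361 + \left(7 + 100\right)\right) = - 3 \left(-1361 + 107\right) = \left(-3\right) \left(-1254\right) = 3762$)
$- N = \left(-1\right) 3762 = -3762$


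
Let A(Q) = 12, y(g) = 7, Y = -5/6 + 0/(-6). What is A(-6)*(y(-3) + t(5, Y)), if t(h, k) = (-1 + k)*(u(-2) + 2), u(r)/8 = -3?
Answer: 568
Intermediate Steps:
Y = -5/6 (Y = -5*1/6 + 0*(-1/6) = -5/6 + 0 = -5/6 ≈ -0.83333)
u(r) = -24 (u(r) = 8*(-3) = -24)
t(h, k) = 22 - 22*k (t(h, k) = (-1 + k)*(-24 + 2) = (-1 + k)*(-22) = 22 - 22*k)
A(-6)*(y(-3) + t(5, Y)) = 12*(7 + (22 - 22*(-5/6))) = 12*(7 + (22 + 55/3)) = 12*(7 + 121/3) = 12*(142/3) = 568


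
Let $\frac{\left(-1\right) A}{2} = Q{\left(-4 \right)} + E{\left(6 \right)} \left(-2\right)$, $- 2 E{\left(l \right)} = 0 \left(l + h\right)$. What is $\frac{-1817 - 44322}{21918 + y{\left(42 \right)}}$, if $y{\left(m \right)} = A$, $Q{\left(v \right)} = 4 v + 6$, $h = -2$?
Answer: $- \frac{46139}{21938} \approx -2.1032$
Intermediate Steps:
$Q{\left(v \right)} = 6 + 4 v$
$E{\left(l \right)} = 0$ ($E{\left(l \right)} = - \frac{0 \left(l - 2\right)}{2} = - \frac{0 \left(-2 + l\right)}{2} = \left(- \frac{1}{2}\right) 0 = 0$)
$A = 20$ ($A = - 2 \left(\left(6 + 4 \left(-4\right)\right) + 0 \left(-2\right)\right) = - 2 \left(\left(6 - 16\right) + 0\right) = - 2 \left(-10 + 0\right) = \left(-2\right) \left(-10\right) = 20$)
$y{\left(m \right)} = 20$
$\frac{-1817 - 44322}{21918 + y{\left(42 \right)}} = \frac{-1817 - 44322}{21918 + 20} = - \frac{46139}{21938}$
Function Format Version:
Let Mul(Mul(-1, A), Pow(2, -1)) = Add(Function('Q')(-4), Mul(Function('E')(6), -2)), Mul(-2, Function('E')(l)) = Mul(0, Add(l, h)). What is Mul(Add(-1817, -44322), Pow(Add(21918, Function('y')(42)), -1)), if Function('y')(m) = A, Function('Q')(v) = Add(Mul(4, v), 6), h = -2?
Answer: Rational(-46139, 21938) ≈ -2.1032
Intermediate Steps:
Function('Q')(v) = Add(6, Mul(4, v))
Function('E')(l) = 0 (Function('E')(l) = Mul(Rational(-1, 2), Mul(0, Add(l, -2))) = Mul(Rational(-1, 2), Mul(0, Add(-2, l))) = Mul(Rational(-1, 2), 0) = 0)
A = 20 (A = Mul(-2, Add(Add(6, Mul(4, -4)), Mul(0, -2))) = Mul(-2, Add(Add(6, -16), 0)) = Mul(-2, Add(-10, 0)) = Mul(-2, -10) = 20)
Function('y')(m) = 20
Mul(Add(-1817, -44322), Pow(Add(21918, Function('y')(42)), -1)) = Mul(Add(-1817, -44322), Pow(Add(21918, 20), -1)) = Mul(-46139, Pow(21938, -1)) = Mul(-46139, Rational(1, 21938)) = Rational(-46139, 21938)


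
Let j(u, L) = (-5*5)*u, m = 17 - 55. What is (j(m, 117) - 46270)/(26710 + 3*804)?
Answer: -22660/14561 ≈ -1.5562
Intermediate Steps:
m = -38
j(u, L) = -25*u
(j(m, 117) - 46270)/(26710 + 3*804) = (-25*(-38) - 46270)/(26710 + 3*804) = (950 - 46270)/(26710 + 2412) = -45320/29122 = -45320*1/29122 = -22660/14561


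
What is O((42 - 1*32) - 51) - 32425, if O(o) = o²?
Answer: -30744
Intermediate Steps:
O((42 - 1*32) - 51) - 32425 = ((42 - 1*32) - 51)² - 32425 = ((42 - 32) - 51)² - 32425 = (10 - 51)² - 32425 = (-41)² - 32425 = 1681 - 32425 = -30744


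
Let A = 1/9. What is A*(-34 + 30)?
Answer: -4/9 ≈ -0.44444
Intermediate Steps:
A = ⅑ ≈ 0.11111
A*(-34 + 30) = (-34 + 30)/9 = (⅑)*(-4) = -4/9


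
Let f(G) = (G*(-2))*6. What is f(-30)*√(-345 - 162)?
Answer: 4680*I*√3 ≈ 8106.0*I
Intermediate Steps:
f(G) = -12*G (f(G) = -2*G*6 = -12*G)
f(-30)*√(-345 - 162) = (-12*(-30))*√(-345 - 162) = 360*√(-507) = 360*(13*I*√3) = 4680*I*√3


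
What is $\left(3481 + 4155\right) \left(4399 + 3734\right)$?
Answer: $62103588$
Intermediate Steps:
$\left(3481 + 4155\right) \left(4399 + 3734\right) = 7636 \cdot 8133 = 62103588$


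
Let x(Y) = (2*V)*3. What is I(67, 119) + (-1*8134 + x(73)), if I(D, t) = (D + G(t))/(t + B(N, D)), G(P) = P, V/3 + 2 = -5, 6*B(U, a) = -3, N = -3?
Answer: -652416/79 ≈ -8258.4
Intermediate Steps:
B(U, a) = -½ (B(U, a) = (⅙)*(-3) = -½)
V = -21 (V = -6 + 3*(-5) = -6 - 15 = -21)
x(Y) = -126 (x(Y) = (2*(-21))*3 = -42*3 = -126)
I(D, t) = (D + t)/(-½ + t) (I(D, t) = (D + t)/(t - ½) = (D + t)/(-½ + t))
I(67, 119) + (-1*8134 + x(73)) = 2*(67 + 119)/(-1 + 2*119) + (-1*8134 - 126) = 2*186/(-1 + 238) + (-8134 - 126) = 2*186/237 - 8260 = 2*(1/237)*186 - 8260 = 124/79 - 8260 = -652416/79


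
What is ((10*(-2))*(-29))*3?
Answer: 1740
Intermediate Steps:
((10*(-2))*(-29))*3 = -20*(-29)*3 = 580*3 = 1740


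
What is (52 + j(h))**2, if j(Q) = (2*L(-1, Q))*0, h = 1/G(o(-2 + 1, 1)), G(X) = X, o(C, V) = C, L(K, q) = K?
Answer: 2704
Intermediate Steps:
h = -1 (h = 1/(-2 + 1) = 1/(-1) = -1)
j(Q) = 0 (j(Q) = (2*(-1))*0 = -2*0 = 0)
(52 + j(h))**2 = (52 + 0)**2 = 52**2 = 2704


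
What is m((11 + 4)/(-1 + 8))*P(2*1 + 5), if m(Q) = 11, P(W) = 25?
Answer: 275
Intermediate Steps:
m((11 + 4)/(-1 + 8))*P(2*1 + 5) = 11*25 = 275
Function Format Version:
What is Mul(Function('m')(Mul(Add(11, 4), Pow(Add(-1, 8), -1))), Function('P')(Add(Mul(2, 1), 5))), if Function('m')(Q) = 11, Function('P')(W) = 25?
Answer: 275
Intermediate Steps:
Mul(Function('m')(Mul(Add(11, 4), Pow(Add(-1, 8), -1))), Function('P')(Add(Mul(2, 1), 5))) = Mul(11, 25) = 275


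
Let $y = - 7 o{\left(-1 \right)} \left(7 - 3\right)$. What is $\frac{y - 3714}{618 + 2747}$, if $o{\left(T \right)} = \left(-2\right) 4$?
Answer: $- \frac{698}{673} \approx -1.0371$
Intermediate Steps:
$o{\left(T \right)} = -8$
$y = 224$ ($y = \left(-7\right) \left(-8\right) \left(7 - 3\right) = 56 \cdot 4 = 224$)
$\frac{y - 3714}{618 + 2747} = \frac{224 - 3714}{618 + 2747} = - \frac{3490}{3365} = \left(-3490\right) \frac{1}{3365} = - \frac{698}{673}$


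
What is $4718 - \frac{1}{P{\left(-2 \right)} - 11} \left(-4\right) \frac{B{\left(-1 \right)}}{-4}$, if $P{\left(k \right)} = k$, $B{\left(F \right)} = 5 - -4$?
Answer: $\frac{61343}{13} \approx 4718.7$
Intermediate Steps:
$B{\left(F \right)} = 9$ ($B{\left(F \right)} = 5 + 4 = 9$)
$4718 - \frac{1}{P{\left(-2 \right)} - 11} \left(-4\right) \frac{B{\left(-1 \right)}}{-4} = 4718 - \frac{1}{-2 - 11} \left(-4\right) \frac{9}{-4} = 4718 - \frac{1}{-13} \left(-4\right) 9 \left(- \frac{1}{4}\right) = 4718 - \left(- \frac{1}{13}\right) \left(-4\right) \left(- \frac{9}{4}\right) = 4718 - \frac{4}{13} \left(- \frac{9}{4}\right) = 4718 - - \frac{9}{13} = 4718 + \frac{9}{13} = \frac{61343}{13}$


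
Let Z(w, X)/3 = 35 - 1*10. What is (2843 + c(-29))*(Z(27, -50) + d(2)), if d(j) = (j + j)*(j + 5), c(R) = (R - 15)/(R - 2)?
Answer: 9082231/31 ≈ 2.9298e+5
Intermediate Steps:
c(R) = (-15 + R)/(-2 + R)
d(j) = 2*j*(5 + j) (d(j) = (2*j)*(5 + j) = 2*j*(5 + j))
Z(w, X) = 75 (Z(w, X) = 3*(35 - 1*10) = 3*(35 - 10) = 3*25 = 75)
(2843 + c(-29))*(Z(27, -50) + d(2)) = (2843 + (-15 - 29)/(-2 - 29))*(75 + 2*2*(5 + 2)) = (2843 - 44/(-31))*(75 + 2*2*7) = (2843 - 1/31*(-44))*(75 + 28) = (2843 + 44/31)*103 = (88177/31)*103 = 9082231/31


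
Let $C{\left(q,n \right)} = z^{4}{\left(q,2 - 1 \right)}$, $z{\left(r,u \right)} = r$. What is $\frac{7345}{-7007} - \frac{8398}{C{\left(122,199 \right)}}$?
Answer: $- \frac{62585464581}{59703266392} \approx -1.0483$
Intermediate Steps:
$C{\left(q,n \right)} = q^{4}$
$\frac{7345}{-7007} - \frac{8398}{C{\left(122,199 \right)}} = \frac{7345}{-7007} - \frac{8398}{122^{4}} = 7345 \left(- \frac{1}{7007}\right) - \frac{8398}{221533456} = - \frac{565}{539} - \frac{4199}{110766728} = - \frac{62585464581}{59703266392}$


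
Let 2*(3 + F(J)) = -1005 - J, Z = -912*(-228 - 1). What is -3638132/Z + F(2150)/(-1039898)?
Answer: -118217378321/6786894297 ≈ -17.418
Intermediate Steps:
Z = 208848 (Z = -912*(-229) = 208848)
F(J) = -1011/2 - J/2 (F(J) = -3 + (-1005 - J)/2 = -3 + (-1005/2 - J/2) = -1011/2 - J/2)
-3638132/Z + F(2150)/(-1039898) = -3638132/208848 + (-1011/2 - 1/2*2150)/(-1039898) = -3638132*1/208848 + (-1011/2 - 1075)*(-1/1039898) = -909533/52212 - 3161/2*(-1/1039898) = -909533/52212 + 3161/2079796 = -118217378321/6786894297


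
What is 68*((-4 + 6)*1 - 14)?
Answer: -816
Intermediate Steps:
68*((-4 + 6)*1 - 14) = 68*(2*1 - 14) = 68*(2 - 14) = 68*(-12) = -816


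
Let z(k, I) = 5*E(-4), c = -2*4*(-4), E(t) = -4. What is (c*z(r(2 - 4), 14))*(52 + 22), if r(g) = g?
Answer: -47360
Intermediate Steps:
c = 32 (c = -8*(-4) = 32)
z(k, I) = -20 (z(k, I) = 5*(-4) = -20)
(c*z(r(2 - 4), 14))*(52 + 22) = (32*(-20))*(52 + 22) = -640*74 = -47360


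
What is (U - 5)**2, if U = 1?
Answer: 16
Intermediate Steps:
(U - 5)**2 = (1 - 5)**2 = (-4)**2 = 16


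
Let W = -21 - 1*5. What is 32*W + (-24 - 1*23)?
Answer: -879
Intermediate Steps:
W = -26 (W = -21 - 5 = -26)
32*W + (-24 - 1*23) = 32*(-26) + (-24 - 1*23) = -832 + (-24 - 23) = -832 - 47 = -879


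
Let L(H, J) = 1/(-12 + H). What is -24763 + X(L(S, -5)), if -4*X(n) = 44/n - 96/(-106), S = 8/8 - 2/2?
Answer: -1305455/53 ≈ -24631.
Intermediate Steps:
S = 0 (S = 8*(1/8) - 2*1/2 = 1 - 1 = 0)
X(n) = -12/53 - 11/n (X(n) = -(44/n - 96/(-106))/4 = -(44/n - 96*(-1/106))/4 = -(44/n + 48/53)/4 = -(48/53 + 44/n)/4 = -12/53 - 11/n)
-24763 + X(L(S, -5)) = -24763 + (-12/53 - 11/(1/(-12 + 0))) = -24763 + (-12/53 - 11/(1/(-12))) = -24763 + (-12/53 - 11/(-1/12)) = -24763 + (-12/53 - 11*(-12)) = -24763 + (-12/53 + 132) = -24763 + 6984/53 = -1305455/53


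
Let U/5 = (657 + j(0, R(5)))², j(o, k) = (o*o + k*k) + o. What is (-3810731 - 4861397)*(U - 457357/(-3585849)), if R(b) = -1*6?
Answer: -74671379298459502336/3585849 ≈ -2.0824e+13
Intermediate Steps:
R(b) = -6
j(o, k) = o + k² + o² (j(o, k) = (o² + k²) + o = (k² + o²) + o = o + k² + o²)
U = 2401245 (U = 5*(657 + (0 + (-6)² + 0²))² = 5*(657 + (0 + 36 + 0))² = 5*(657 + 36)² = 5*693² = 5*480249 = 2401245)
(-3810731 - 4861397)*(U - 457357/(-3585849)) = (-3810731 - 4861397)*(2401245 - 457357/(-3585849)) = -8672128*(2401245 - 457357*(-1/3585849)) = -8672128*(2401245 + 457357/3585849) = -8672128*8610502439362/3585849 = -74671379298459502336/3585849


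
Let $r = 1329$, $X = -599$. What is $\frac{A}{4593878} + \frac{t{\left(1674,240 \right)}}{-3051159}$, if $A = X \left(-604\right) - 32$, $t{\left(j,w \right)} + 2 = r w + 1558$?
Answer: $- \frac{184305958286}{7008326102301} \approx -0.026298$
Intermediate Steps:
$t{\left(j,w \right)} = 1556 + 1329 w$ ($t{\left(j,w \right)} = -2 + \left(1329 w + 1558\right) = -2 + \left(1558 + 1329 w\right) = 1556 + 1329 w$)
$A = 361764$ ($A = \left(-599\right) \left(-604\right) - 32 = 361796 - 32 = 361764$)
$\frac{A}{4593878} + \frac{t{\left(1674,240 \right)}}{-3051159} = \frac{361764}{4593878} + \frac{1556 + 1329 \cdot 240}{-3051159} = 361764 \cdot \frac{1}{4593878} + \left(1556 + 318960\right) \left(- \frac{1}{3051159}\right) = \frac{180882}{2296939} + 320516 \left(- \frac{1}{3051159}\right) = \frac{180882}{2296939} - \frac{320516}{3051159} = - \frac{184305958286}{7008326102301}$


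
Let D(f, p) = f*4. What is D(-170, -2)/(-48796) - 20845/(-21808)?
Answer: 257995515/266035792 ≈ 0.96978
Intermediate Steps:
D(f, p) = 4*f
D(-170, -2)/(-48796) - 20845/(-21808) = (4*(-170))/(-48796) - 20845/(-21808) = -680*(-1/48796) - 20845*(-1/21808) = 170/12199 + 20845/21808 = 257995515/266035792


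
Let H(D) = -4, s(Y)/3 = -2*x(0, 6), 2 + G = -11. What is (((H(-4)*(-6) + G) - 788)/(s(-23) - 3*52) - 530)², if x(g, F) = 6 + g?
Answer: 1133062921/4096 ≈ 2.7663e+5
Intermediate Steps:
G = -13 (G = -2 - 11 = -13)
s(Y) = -36 (s(Y) = 3*(-2*(6 + 0)) = 3*(-2*6) = 3*(-12) = -36)
(((H(-4)*(-6) + G) - 788)/(s(-23) - 3*52) - 530)² = (((-4*(-6) - 13) - 788)/(-36 - 3*52) - 530)² = (((24 - 13) - 788)/(-36 - 156) - 530)² = ((11 - 788)/(-192) - 530)² = (-777*(-1/192) - 530)² = (259/64 - 530)² = (-33661/64)² = 1133062921/4096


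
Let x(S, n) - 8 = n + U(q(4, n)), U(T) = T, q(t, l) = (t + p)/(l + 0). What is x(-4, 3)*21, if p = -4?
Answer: 231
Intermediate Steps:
q(t, l) = (-4 + t)/l (q(t, l) = (t - 4)/(l + 0) = (-4 + t)/l)
x(S, n) = 8 + n (x(S, n) = 8 + (n + (-4 + 4)/n) = 8 + (n + 0/n) = 8 + (n + 0) = 8 + n)
x(-4, 3)*21 = (8 + 3)*21 = 11*21 = 231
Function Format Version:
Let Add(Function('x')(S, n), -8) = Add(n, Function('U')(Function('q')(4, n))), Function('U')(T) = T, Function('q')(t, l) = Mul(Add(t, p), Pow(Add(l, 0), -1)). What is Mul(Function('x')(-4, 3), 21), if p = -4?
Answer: 231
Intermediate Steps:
Function('q')(t, l) = Mul(Pow(l, -1), Add(-4, t)) (Function('q')(t, l) = Mul(Add(t, -4), Pow(Add(l, 0), -1)) = Mul(Add(-4, t), Pow(l, -1)) = Mul(Pow(l, -1), Add(-4, t)))
Function('x')(S, n) = Add(8, n) (Function('x')(S, n) = Add(8, Add(n, Mul(Pow(n, -1), Add(-4, 4)))) = Add(8, Add(n, Mul(Pow(n, -1), 0))) = Add(8, Add(n, 0)) = Add(8, n))
Mul(Function('x')(-4, 3), 21) = Mul(Add(8, 3), 21) = Mul(11, 21) = 231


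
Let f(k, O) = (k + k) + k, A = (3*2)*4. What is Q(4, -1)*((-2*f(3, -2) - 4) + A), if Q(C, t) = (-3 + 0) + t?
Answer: -8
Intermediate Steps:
A = 24 (A = 6*4 = 24)
f(k, O) = 3*k (f(k, O) = 2*k + k = 3*k)
Q(C, t) = -3 + t
Q(4, -1)*((-2*f(3, -2) - 4) + A) = (-3 - 1)*((-6*3 - 4) + 24) = -4*((-2*9 - 4) + 24) = -4*((-18 - 4) + 24) = -4*(-22 + 24) = -4*2 = -8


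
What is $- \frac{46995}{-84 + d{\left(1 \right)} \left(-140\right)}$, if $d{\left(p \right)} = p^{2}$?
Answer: $\frac{46995}{224} \approx 209.8$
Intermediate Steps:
$- \frac{46995}{-84 + d{\left(1 \right)} \left(-140\right)} = - \frac{46995}{-84 + 1^{2} \left(-140\right)} = - \frac{46995}{-84 + 1 \left(-140\right)} = - \frac{46995}{-84 - 140} = - \frac{46995}{-224} = \left(-46995\right) \left(- \frac{1}{224}\right) = \frac{46995}{224}$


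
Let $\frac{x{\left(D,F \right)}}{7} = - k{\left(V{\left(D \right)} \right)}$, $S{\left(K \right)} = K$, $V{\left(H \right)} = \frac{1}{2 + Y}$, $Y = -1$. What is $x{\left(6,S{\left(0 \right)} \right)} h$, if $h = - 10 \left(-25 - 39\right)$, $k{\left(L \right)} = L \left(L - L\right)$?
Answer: $0$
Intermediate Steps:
$V{\left(H \right)} = 1$ ($V{\left(H \right)} = \frac{1}{2 - 1} = 1^{-1} = 1$)
$k{\left(L \right)} = 0$ ($k{\left(L \right)} = L 0 = 0$)
$x{\left(D,F \right)} = 0$ ($x{\left(D,F \right)} = 7 \left(\left(-1\right) 0\right) = 7 \cdot 0 = 0$)
$h = 640$ ($h = \left(-10\right) \left(-64\right) = 640$)
$x{\left(6,S{\left(0 \right)} \right)} h = 0 \cdot 640 = 0$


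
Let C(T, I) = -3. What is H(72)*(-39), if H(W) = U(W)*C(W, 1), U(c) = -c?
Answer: -8424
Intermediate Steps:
H(W) = 3*W (H(W) = -W*(-3) = 3*W)
H(72)*(-39) = (3*72)*(-39) = 216*(-39) = -8424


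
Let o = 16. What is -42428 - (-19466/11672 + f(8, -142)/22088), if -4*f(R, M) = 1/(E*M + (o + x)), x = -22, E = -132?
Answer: -102477943175769341/2415432533184 ≈ -42426.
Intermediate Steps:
f(R, M) = -1/(4*(-6 - 132*M)) (f(R, M) = -1/(4*(-132*M + (16 - 22))) = -1/(4*(-132*M - 6)) = -1/(4*(-6 - 132*M)))
-42428 - (-19466/11672 + f(8, -142)/22088) = -42428 - (-19466/11672 + (1/(24*(1 + 22*(-142))))/22088) = -42428 - (-19466*1/11672 + (1/(24*(1 - 3124)))*(1/22088)) = -42428 - (-9733/5836 + ((1/24)/(-3123))*(1/22088)) = -42428 - (-9733/5836 + ((1/24)*(-1/3123))*(1/22088)) = -42428 - (-9733/5836 - 1/74952*1/22088) = -42428 - (-9733/5836 - 1/1655539776) = -42428 - 1*(-4028342161411/2415432533184) = -42428 + 4028342161411/2415432533184 = -102477943175769341/2415432533184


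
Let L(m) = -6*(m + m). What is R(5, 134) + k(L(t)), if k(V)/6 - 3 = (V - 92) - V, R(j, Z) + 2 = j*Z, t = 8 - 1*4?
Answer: 134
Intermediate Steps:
t = 4 (t = 8 - 4 = 4)
L(m) = -12*m
R(j, Z) = -2 + Z*j (R(j, Z) = -2 + j*Z = -2 + Z*j)
k(V) = -534 (k(V) = 18 + 6*((V - 92) - V) = 18 + 6*((-92 + V) - V) = 18 + 6*(-92) = 18 - 552 = -534)
R(5, 134) + k(L(t)) = (-2 + 134*5) - 534 = (-2 + 670) - 534 = 668 - 534 = 134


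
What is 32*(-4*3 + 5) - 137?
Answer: -361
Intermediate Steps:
32*(-4*3 + 5) - 137 = 32*(-12 + 5) - 137 = 32*(-7) - 137 = -224 - 137 = -361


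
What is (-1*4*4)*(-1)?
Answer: 16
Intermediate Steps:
(-1*4*4)*(-1) = -4*4*(-1) = -16*(-1) = 16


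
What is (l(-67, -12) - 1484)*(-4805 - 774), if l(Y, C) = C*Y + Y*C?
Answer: -691796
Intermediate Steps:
l(Y, C) = 2*C*Y (l(Y, C) = C*Y + C*Y = 2*C*Y)
(l(-67, -12) - 1484)*(-4805 - 774) = (2*(-12)*(-67) - 1484)*(-4805 - 774) = (1608 - 1484)*(-5579) = 124*(-5579) = -691796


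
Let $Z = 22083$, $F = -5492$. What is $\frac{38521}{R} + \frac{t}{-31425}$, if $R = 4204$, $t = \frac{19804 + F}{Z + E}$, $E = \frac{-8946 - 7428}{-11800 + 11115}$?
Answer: $\frac{3666235415314289}{400116516690060} \approx 9.1629$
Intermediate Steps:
$E = \frac{16374}{685}$ ($E = - \frac{16374}{-685} = \left(-16374\right) \left(- \frac{1}{685}\right) = \frac{16374}{685} \approx 23.904$)
$t = \frac{9803720}{15143229}$ ($t = \frac{19804 - 5492}{22083 + \frac{16374}{685}} = \frac{14312}{\frac{15143229}{685}} = 14312 \cdot \frac{685}{15143229} = \frac{9803720}{15143229} \approx 0.6474$)
$\frac{38521}{R} + \frac{t}{-31425} = \frac{38521}{4204} + \frac{9803720}{15143229 \left(-31425\right)} = 38521 \cdot \frac{1}{4204} + \frac{9803720}{15143229} \left(- \frac{1}{31425}\right) = \frac{38521}{4204} - \frac{1960744}{95175194265} = \frac{3666235415314289}{400116516690060}$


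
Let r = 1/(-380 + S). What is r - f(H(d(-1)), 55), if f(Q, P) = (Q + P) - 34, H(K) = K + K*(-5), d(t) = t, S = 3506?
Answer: -78149/3126 ≈ -25.000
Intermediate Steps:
H(K) = -4*K (H(K) = K - 5*K = -4*K)
f(Q, P) = -34 + P + Q (f(Q, P) = (P + Q) - 34 = -34 + P + Q)
r = 1/3126 (r = 1/(-380 + 3506) = 1/3126 ≈ 0.00031990)
r - f(H(d(-1)), 55) = 1/3126 - (-34 + 55 - 4*(-1)) = 1/3126 - (-34 + 55 + 4) = 1/3126 - 1*25 = 1/3126 - 25 = -78149/3126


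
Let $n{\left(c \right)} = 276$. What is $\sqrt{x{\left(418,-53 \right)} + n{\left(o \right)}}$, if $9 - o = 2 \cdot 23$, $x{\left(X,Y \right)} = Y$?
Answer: $\sqrt{223} \approx 14.933$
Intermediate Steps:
$o = -37$ ($o = 9 - 2 \cdot 23 = 9 - 46 = -37$)
$\sqrt{x{\left(418,-53 \right)} + n{\left(o \right)}} = \sqrt{-53 + 276} = \sqrt{223}$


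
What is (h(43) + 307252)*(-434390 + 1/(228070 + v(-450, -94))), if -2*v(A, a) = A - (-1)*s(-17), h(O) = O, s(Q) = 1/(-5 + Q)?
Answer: -1340863078632103070/10044981 ≈ -1.3349e+11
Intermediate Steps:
v(A, a) = 1/44 - A/2 (v(A, a) = -(A - (-1)/(-5 - 17))/2 = -(A - (-1)/(-22))/2 = -(A - (-1)*(-1)/22)/2 = -(A - 1*1/22)/2 = -(A - 1/22)/2 = -(-1/22 + A)/2 = 1/44 - A/2)
(h(43) + 307252)*(-434390 + 1/(228070 + v(-450, -94))) = (43 + 307252)*(-434390 + 1/(228070 + (1/44 - ½*(-450)))) = 307295*(-434390 + 1/(228070 + (1/44 + 225))) = 307295*(-434390 + 1/(228070 + 9901/44)) = 307295*(-434390 + 1/(10044981/44)) = 307295*(-434390 + 44/10044981) = 307295*(-4363439296546/10044981) = -1340863078632103070/10044981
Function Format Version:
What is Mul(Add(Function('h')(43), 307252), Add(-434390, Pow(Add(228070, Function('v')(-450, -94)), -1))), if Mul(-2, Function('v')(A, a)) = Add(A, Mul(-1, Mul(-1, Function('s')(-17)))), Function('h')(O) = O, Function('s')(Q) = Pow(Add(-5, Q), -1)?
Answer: Rational(-1340863078632103070, 10044981) ≈ -1.3349e+11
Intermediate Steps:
Function('v')(A, a) = Add(Rational(1, 44), Mul(Rational(-1, 2), A)) (Function('v')(A, a) = Mul(Rational(-1, 2), Add(A, Mul(-1, Mul(-1, Pow(Add(-5, -17), -1))))) = Mul(Rational(-1, 2), Add(A, Mul(-1, Mul(-1, Pow(-22, -1))))) = Mul(Rational(-1, 2), Add(A, Mul(-1, Mul(-1, Rational(-1, 22))))) = Mul(Rational(-1, 2), Add(A, Mul(-1, Rational(1, 22)))) = Mul(Rational(-1, 2), Add(A, Rational(-1, 22))) = Mul(Rational(-1, 2), Add(Rational(-1, 22), A)) = Add(Rational(1, 44), Mul(Rational(-1, 2), A)))
Mul(Add(Function('h')(43), 307252), Add(-434390, Pow(Add(228070, Function('v')(-450, -94)), -1))) = Mul(Add(43, 307252), Add(-434390, Pow(Add(228070, Add(Rational(1, 44), Mul(Rational(-1, 2), -450))), -1))) = Mul(307295, Add(-434390, Pow(Add(228070, Add(Rational(1, 44), 225)), -1))) = Mul(307295, Add(-434390, Pow(Add(228070, Rational(9901, 44)), -1))) = Mul(307295, Add(-434390, Pow(Rational(10044981, 44), -1))) = Mul(307295, Add(-434390, Rational(44, 10044981))) = Mul(307295, Rational(-4363439296546, 10044981)) = Rational(-1340863078632103070, 10044981)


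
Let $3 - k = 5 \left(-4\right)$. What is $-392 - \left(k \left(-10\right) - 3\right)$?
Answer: $-159$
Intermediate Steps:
$k = 23$ ($k = 3 - 5 \left(-4\right) = 3 - -20 = 3 + 20 = 23$)
$-392 - \left(k \left(-10\right) - 3\right) = -392 - \left(23 \left(-10\right) - 3\right) = -392 - \left(-230 - 3\right) = -392 - -233 = -392 + 233 = -159$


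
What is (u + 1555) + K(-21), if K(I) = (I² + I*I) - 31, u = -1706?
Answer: 700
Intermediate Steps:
K(I) = -31 + 2*I² (K(I) = (I² + I²) - 31 = 2*I² - 31 = -31 + 2*I²)
(u + 1555) + K(-21) = (-1706 + 1555) + (-31 + 2*(-21)²) = -151 + (-31 + 2*441) = -151 + (-31 + 882) = -151 + 851 = 700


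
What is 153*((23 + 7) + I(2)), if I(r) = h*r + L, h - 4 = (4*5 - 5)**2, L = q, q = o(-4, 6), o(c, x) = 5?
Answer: 75429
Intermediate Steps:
q = 5
L = 5
h = 229 (h = 4 + (4*5 - 5)**2 = 4 + (20 - 5)**2 = 4 + 15**2 = 4 + 225 = 229)
I(r) = 5 + 229*r (I(r) = 229*r + 5 = 5 + 229*r)
153*((23 + 7) + I(2)) = 153*((23 + 7) + (5 + 229*2)) = 153*(30 + (5 + 458)) = 153*(30 + 463) = 153*493 = 75429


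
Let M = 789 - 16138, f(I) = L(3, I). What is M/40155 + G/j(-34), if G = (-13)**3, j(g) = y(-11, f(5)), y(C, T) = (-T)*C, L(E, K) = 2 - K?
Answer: 9746002/147235 ≈ 66.193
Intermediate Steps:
f(I) = 2 - I
y(C, T) = -C*T
j(g) = -33 (j(g) = -1*(-11)*(2 - 1*5) = -1*(-11)*(2 - 5) = -1*(-11)*(-3) = -33)
M = -15349
G = -2197
M/40155 + G/j(-34) = -15349/40155 - 2197/(-33) = -15349*1/40155 - 2197*(-1/33) = -15349/40155 + 2197/33 = 9746002/147235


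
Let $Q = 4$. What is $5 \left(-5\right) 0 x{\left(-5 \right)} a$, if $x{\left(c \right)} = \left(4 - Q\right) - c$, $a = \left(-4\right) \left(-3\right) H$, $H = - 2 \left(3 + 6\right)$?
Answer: $0$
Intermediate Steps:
$H = -18$ ($H = \left(-2\right) 9 = -18$)
$a = -216$ ($a = \left(-4\right) \left(-3\right) \left(-18\right) = 12 \left(-18\right) = -216$)
$x{\left(c \right)} = - c$ ($x{\left(c \right)} = \left(4 - 4\right) - c = 0 - c = - c$)
$5 \left(-5\right) 0 x{\left(-5 \right)} a = 5 \left(-5\right) 0 \left(\left(-1\right) \left(-5\right)\right) \left(-216\right) = \left(-25\right) 0 \cdot 5 \left(-216\right) = 0 \cdot 5 \left(-216\right) = 0 \left(-216\right) = 0$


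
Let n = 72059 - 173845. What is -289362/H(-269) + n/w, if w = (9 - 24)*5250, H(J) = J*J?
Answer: -7710960377/2849214375 ≈ -2.7063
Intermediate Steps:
n = -101786
H(J) = J²
w = -78750 (w = -15*5250 = -78750)
-289362/H(-269) + n/w = -289362/((-269)²) - 101786/(-78750) = -289362/72361 - 101786*(-1/78750) = -289362*1/72361 + 50893/39375 = -289362/72361 + 50893/39375 = -7710960377/2849214375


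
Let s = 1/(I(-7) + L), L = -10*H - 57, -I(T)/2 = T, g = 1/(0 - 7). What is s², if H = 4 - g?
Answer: 49/349281 ≈ 0.00014029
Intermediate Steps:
g = -⅐ (g = 1/(-7) = -⅐ ≈ -0.14286)
I(T) = -2*T
H = 29/7 (H = 4 - 1*(-⅐) = 4 + ⅐ = 29/7 ≈ 4.1429)
L = -689/7 (L = -10*29/7 - 57 = -290/7 - 57 = -689/7 ≈ -98.429)
s = -7/591 (s = 1/(-2*(-7) - 689/7) = 1/(14 - 689/7) = 1/(-591/7) = -7/591 ≈ -0.011844)
s² = (-7/591)² = 49/349281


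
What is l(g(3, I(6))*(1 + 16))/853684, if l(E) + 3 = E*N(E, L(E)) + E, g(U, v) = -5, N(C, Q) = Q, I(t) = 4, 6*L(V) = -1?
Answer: -443/5122104 ≈ -8.6488e-5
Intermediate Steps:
L(V) = -1/6 (L(V) = (1/6)*(-1) = -1/6)
l(E) = -3 + 5*E/6 (l(E) = -3 + (E*(-1/6) + E) = -3 + (-E/6 + E) = -3 + 5*E/6)
l(g(3, I(6))*(1 + 16))/853684 = (-3 + 5*(-5*(1 + 16))/6)/853684 = (-3 + 5*(-5*17)/6)*(1/853684) = (-3 + (5/6)*(-85))*(1/853684) = (-3 - 425/6)*(1/853684) = -443/6*1/853684 = -443/5122104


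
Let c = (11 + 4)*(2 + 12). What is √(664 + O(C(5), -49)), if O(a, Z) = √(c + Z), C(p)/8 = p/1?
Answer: √(664 + √161) ≈ 26.013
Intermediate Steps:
C(p) = 8*p (C(p) = 8*(p/1) = 8*(p*1) = 8*p)
c = 210 (c = 15*14 = 210)
O(a, Z) = √(210 + Z)
√(664 + O(C(5), -49)) = √(664 + √(210 - 49)) = √(664 + √161)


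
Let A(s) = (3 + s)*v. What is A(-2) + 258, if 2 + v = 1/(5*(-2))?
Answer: 2559/10 ≈ 255.90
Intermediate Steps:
v = -21/10 (v = -2 + 1/(5*(-2)) = -2 + 1/(-10) = -2 - ⅒ = -21/10 ≈ -2.1000)
A(s) = -63/10 - 21*s/10 (A(s) = (3 + s)*(-21/10) = -63/10 - 21*s/10)
A(-2) + 258 = (-63/10 - 21/10*(-2)) + 258 = (-63/10 + 21/5) + 258 = -21/10 + 258 = 2559/10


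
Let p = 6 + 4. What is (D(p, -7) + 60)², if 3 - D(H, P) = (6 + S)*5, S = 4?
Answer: 169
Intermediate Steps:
p = 10
D(H, P) = -47 (D(H, P) = 3 - (6 + 4)*5 = 3 - 10*5 = 3 - 1*50 = 3 - 50 = -47)
(D(p, -7) + 60)² = (-47 + 60)² = 13² = 169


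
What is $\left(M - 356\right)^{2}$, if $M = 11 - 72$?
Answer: $173889$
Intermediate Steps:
$M = -61$ ($M = 11 - 72 = -61$)
$\left(M - 356\right)^{2} = \left(-61 - 356\right)^{2} = \left(-417\right)^{2} = 173889$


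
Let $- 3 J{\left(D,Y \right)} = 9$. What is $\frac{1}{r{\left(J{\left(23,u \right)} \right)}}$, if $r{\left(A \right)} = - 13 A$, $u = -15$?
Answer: $\frac{1}{39} \approx 0.025641$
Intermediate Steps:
$J{\left(D,Y \right)} = -3$ ($J{\left(D,Y \right)} = \left(- \frac{1}{3}\right) 9 = -3$)
$\frac{1}{r{\left(J{\left(23,u \right)} \right)}} = \frac{1}{\left(-13\right) \left(-3\right)} = \frac{1}{39}$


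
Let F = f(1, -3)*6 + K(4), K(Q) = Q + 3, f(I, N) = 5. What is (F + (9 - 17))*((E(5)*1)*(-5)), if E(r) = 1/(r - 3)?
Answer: -145/2 ≈ -72.500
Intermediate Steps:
E(r) = 1/(-3 + r)
K(Q) = 3 + Q
F = 37 (F = 5*6 + (3 + 4) = 30 + 7 = 37)
(F + (9 - 17))*((E(5)*1)*(-5)) = (37 + (9 - 17))*((1/(-3 + 5))*(-5)) = (37 - 8)*((1/2)*(-5)) = 29*(((½)*1)*(-5)) = 29*((½)*(-5)) = 29*(-5/2) = -145/2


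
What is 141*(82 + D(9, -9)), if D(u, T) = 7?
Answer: 12549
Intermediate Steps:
141*(82 + D(9, -9)) = 141*(82 + 7) = 141*89 = 12549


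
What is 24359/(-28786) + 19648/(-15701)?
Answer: -948047987/451968986 ≈ -2.0976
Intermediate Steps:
24359/(-28786) + 19648/(-15701) = 24359*(-1/28786) + 19648*(-1/15701) = -24359/28786 - 19648/15701 = -948047987/451968986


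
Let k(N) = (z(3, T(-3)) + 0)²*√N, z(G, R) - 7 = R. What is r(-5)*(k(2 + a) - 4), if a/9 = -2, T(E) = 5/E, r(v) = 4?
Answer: -16 + 4096*I/9 ≈ -16.0 + 455.11*I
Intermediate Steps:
a = -18 (a = 9*(-2) = -18)
z(G, R) = 7 + R
k(N) = 256*√N/9 (k(N) = ((7 + 5/(-3)) + 0)²*√N = ((7 + 5*(-⅓)) + 0)²*√N = ((7 - 5/3) + 0)²*√N = (16/3 + 0)²*√N = (16/3)²*√N = 256*√N/9)
r(-5)*(k(2 + a) - 4) = 4*(256*√(2 - 18)/9 - 4) = 4*(256*√(-16)/9 - 4) = 4*(256*(4*I)/9 - 4) = 4*(1024*I/9 - 4) = 4*(-4 + 1024*I/9) = -16 + 4096*I/9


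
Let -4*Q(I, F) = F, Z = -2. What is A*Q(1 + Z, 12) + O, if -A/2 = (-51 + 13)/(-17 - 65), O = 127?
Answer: 5321/41 ≈ 129.78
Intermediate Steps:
Q(I, F) = -F/4
A = -38/41 (A = -2*(-51 + 13)/(-17 - 65) = -(-76)/(-82) = -(-76)*(-1)/82 = -2*19/41 = -38/41 ≈ -0.92683)
A*Q(1 + Z, 12) + O = -(-19)*12/82 + 127 = -38/41*(-3) + 127 = 114/41 + 127 = 5321/41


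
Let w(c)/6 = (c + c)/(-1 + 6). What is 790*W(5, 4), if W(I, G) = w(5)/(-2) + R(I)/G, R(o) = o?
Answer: -7505/2 ≈ -3752.5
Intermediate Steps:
w(c) = 12*c/5 (w(c) = 6*((c + c)/(-1 + 6)) = 6*((2*c)/5) = 6*((2*c)*(1/5)) = 6*(2*c/5) = 12*c/5)
W(I, G) = -6 + I/G (W(I, G) = ((12/5)*5)/(-2) + I/G = 12*(-1/2) + I/G = -6 + I/G)
790*W(5, 4) = 790*(-6 + 5/4) = 790*(-19/4) = -7505/2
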